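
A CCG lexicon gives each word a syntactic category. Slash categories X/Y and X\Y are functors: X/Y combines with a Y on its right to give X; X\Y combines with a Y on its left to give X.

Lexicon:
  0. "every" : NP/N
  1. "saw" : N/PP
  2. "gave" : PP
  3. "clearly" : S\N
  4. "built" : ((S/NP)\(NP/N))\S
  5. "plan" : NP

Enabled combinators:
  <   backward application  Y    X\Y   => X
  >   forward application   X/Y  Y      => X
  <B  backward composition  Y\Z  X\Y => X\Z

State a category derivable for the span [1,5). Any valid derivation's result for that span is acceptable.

(S/NP)\(NP/N)

[0,6] S   >
  [0,5] S/NP   <
    [0,1] "every" : NP/N
    [1,5] (S/NP)\(NP/N)   <
      [1,4] S   <
        [1,3] N   >
          [1,2] "saw" : N/PP
          [2,3] "gave" : PP
        [3,4] "clearly" : S\N
      [4,5] "built" : ((S/NP)\(NP/N))\S
  [5,6] "plan" : NP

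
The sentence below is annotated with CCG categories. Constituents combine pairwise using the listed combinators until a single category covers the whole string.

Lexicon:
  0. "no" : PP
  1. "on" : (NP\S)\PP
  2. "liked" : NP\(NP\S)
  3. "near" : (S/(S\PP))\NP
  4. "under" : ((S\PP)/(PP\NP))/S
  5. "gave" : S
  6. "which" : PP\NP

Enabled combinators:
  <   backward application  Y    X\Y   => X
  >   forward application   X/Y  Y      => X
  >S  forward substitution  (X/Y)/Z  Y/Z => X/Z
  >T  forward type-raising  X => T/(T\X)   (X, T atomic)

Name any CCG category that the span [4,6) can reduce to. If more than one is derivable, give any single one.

(S\PP)/(PP\NP)

[0,7] S   >
  [0,4] S/(S\PP)   <
    [0,3] NP   <
      [0,2] NP\S   <
        [0,1] "no" : PP
        [1,2] "on" : (NP\S)\PP
      [2,3] "liked" : NP\(NP\S)
    [3,4] "near" : (S/(S\PP))\NP
  [4,7] S\PP   >
    [4,6] (S\PP)/(PP\NP)   >
      [4,5] "under" : ((S\PP)/(PP\NP))/S
      [5,6] "gave" : S
    [6,7] "which" : PP\NP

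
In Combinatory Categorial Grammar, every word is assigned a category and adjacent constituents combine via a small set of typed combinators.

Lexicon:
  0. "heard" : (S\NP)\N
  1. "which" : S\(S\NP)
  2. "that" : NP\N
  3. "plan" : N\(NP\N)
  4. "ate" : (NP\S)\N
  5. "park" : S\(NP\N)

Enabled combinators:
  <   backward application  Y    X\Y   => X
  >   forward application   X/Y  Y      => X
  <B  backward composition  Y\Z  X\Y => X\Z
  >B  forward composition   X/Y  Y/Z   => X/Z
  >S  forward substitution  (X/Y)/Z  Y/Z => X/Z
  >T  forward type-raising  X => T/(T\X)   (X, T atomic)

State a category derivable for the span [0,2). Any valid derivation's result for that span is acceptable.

S\N

[0,6] S   <
  [0,5] NP\N   <B
    [0,2] S\N   <B
      [0,1] "heard" : (S\NP)\N
      [1,2] "which" : S\(S\NP)
    [2,5] NP\S   <
      [2,4] N   <
        [2,3] "that" : NP\N
        [3,4] "plan" : N\(NP\N)
      [4,5] "ate" : (NP\S)\N
  [5,6] "park" : S\(NP\N)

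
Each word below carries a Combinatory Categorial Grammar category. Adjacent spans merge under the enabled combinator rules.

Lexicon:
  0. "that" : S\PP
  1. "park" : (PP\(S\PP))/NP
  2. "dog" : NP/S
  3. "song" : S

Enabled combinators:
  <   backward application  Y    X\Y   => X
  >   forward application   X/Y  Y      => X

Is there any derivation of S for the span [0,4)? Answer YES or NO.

S\PP (PP\(S\PP))/NP NP/S S
CKY chart[0,4] = {PP}; S ∉ chart

NO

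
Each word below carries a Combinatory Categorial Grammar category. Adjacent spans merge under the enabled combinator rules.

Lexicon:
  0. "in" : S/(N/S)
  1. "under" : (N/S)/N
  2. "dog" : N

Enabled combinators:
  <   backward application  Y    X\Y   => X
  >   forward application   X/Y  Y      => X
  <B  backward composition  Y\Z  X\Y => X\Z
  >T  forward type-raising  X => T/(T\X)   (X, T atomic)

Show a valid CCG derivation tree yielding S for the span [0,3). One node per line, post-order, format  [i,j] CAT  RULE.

[0,1] S/(N/S)  lex  "in"
[1,2] (N/S)/N  lex  "under"
[2,3] N  lex  "dog"
[1,3] N/S  >  k=2
[0,3] S  >  k=1

[0,3] S   >
  [0,1] "in" : S/(N/S)
  [1,3] N/S   >
    [1,2] "under" : (N/S)/N
    [2,3] "dog" : N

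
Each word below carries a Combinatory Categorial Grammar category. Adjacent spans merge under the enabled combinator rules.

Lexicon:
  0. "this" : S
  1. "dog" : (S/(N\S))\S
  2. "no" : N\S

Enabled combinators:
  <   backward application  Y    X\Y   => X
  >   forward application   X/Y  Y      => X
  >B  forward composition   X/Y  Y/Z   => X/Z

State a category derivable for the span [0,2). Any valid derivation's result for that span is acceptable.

[0,3] S   >
  [0,2] S/(N\S)   <
    [0,1] "this" : S
    [1,2] "dog" : (S/(N\S))\S
  [2,3] "no" : N\S

S/(N\S)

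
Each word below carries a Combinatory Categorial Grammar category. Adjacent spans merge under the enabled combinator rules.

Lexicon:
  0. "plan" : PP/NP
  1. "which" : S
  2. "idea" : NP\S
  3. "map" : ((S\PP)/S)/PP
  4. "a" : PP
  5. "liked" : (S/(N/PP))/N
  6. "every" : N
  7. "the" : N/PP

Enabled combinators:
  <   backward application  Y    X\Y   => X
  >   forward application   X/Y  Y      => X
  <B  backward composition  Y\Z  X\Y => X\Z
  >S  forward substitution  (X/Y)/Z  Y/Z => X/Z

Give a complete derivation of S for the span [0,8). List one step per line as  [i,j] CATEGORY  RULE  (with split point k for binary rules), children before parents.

[0,1] PP/NP  lex  "plan"
[1,2] S  lex  "which"
[2,3] NP\S  lex  "idea"
[1,3] NP  <  k=2
[0,3] PP  >  k=1
[3,4] ((S\PP)/S)/PP  lex  "map"
[4,5] PP  lex  "a"
[3,5] (S\PP)/S  >  k=4
[5,6] (S/(N/PP))/N  lex  "liked"
[6,7] N  lex  "every"
[5,7] S/(N/PP)  >  k=6
[7,8] N/PP  lex  "the"
[5,8] S  >  k=7
[3,8] S\PP  >  k=5
[0,8] S  <  k=3

[0,8] S   <
  [0,3] PP   >
    [0,1] "plan" : PP/NP
    [1,3] NP   <
      [1,2] "which" : S
      [2,3] "idea" : NP\S
  [3,8] S\PP   >
    [3,5] (S\PP)/S   >
      [3,4] "map" : ((S\PP)/S)/PP
      [4,5] "a" : PP
    [5,8] S   >
      [5,7] S/(N/PP)   >
        [5,6] "liked" : (S/(N/PP))/N
        [6,7] "every" : N
      [7,8] "the" : N/PP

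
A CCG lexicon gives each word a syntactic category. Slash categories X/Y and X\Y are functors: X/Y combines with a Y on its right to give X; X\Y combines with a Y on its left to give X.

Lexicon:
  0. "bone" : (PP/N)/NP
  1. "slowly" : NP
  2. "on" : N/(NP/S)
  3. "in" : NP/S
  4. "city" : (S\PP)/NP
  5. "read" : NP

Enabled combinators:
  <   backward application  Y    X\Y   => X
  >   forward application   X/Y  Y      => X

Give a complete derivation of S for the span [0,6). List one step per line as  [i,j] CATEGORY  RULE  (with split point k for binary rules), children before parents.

[0,6] S   <
  [0,4] PP   >
    [0,2] PP/N   >
      [0,1] "bone" : (PP/N)/NP
      [1,2] "slowly" : NP
    [2,4] N   >
      [2,3] "on" : N/(NP/S)
      [3,4] "in" : NP/S
  [4,6] S\PP   >
    [4,5] "city" : (S\PP)/NP
    [5,6] "read" : NP

[0,1] (PP/N)/NP  lex  "bone"
[1,2] NP  lex  "slowly"
[0,2] PP/N  >  k=1
[2,3] N/(NP/S)  lex  "on"
[3,4] NP/S  lex  "in"
[2,4] N  >  k=3
[0,4] PP  >  k=2
[4,5] (S\PP)/NP  lex  "city"
[5,6] NP  lex  "read"
[4,6] S\PP  >  k=5
[0,6] S  <  k=4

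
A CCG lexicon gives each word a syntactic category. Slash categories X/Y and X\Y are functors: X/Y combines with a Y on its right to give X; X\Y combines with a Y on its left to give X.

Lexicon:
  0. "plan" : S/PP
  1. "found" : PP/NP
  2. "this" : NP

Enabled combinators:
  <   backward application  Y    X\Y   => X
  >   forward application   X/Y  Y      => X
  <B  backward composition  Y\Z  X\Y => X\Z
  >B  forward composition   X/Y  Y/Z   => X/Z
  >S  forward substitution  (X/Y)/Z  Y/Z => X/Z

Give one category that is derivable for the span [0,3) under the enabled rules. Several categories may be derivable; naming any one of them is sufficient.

[0,3] S   >
  [0,1] "plan" : S/PP
  [1,3] PP   >
    [1,2] "found" : PP/NP
    [2,3] "this" : NP

S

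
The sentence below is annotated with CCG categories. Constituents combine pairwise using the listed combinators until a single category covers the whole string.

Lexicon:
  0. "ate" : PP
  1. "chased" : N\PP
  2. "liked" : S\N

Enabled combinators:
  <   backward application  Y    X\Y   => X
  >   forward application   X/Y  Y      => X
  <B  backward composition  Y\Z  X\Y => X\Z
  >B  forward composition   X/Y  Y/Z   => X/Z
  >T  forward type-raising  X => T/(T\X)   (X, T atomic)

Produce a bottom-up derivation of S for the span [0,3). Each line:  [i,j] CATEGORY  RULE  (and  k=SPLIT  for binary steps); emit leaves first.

[0,3] S   <
  [0,1] "ate" : PP
  [1,3] S\PP   <B
    [1,2] "chased" : N\PP
    [2,3] "liked" : S\N

[0,1] PP  lex  "ate"
[1,2] N\PP  lex  "chased"
[2,3] S\N  lex  "liked"
[1,3] S\PP  <B  k=2
[0,3] S  <  k=1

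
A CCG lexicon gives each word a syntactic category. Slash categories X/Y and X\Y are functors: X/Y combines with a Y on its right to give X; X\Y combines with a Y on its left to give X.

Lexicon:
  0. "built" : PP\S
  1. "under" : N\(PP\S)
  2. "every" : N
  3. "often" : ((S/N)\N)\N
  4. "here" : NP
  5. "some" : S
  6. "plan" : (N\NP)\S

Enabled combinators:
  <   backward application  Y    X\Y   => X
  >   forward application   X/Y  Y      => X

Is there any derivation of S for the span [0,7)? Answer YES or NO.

YES

[0,7] S   >
  [0,4] S/N   <
    [0,2] N   <
      [0,1] "built" : PP\S
      [1,2] "under" : N\(PP\S)
    [2,4] (S/N)\N   <
      [2,3] "every" : N
      [3,4] "often" : ((S/N)\N)\N
  [4,7] N   <
    [4,5] "here" : NP
    [5,7] N\NP   <
      [5,6] "some" : S
      [6,7] "plan" : (N\NP)\S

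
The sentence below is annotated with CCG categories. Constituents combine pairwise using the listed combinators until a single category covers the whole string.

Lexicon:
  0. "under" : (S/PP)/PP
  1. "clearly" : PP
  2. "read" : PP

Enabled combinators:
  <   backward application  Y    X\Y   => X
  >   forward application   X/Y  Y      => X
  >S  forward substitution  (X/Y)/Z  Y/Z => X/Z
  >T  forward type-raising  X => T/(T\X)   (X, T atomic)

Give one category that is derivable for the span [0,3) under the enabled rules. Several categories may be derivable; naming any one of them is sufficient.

S

[0,3] S   >
  [0,2] S/PP   >
    [0,1] "under" : (S/PP)/PP
    [1,2] "clearly" : PP
  [2,3] "read" : PP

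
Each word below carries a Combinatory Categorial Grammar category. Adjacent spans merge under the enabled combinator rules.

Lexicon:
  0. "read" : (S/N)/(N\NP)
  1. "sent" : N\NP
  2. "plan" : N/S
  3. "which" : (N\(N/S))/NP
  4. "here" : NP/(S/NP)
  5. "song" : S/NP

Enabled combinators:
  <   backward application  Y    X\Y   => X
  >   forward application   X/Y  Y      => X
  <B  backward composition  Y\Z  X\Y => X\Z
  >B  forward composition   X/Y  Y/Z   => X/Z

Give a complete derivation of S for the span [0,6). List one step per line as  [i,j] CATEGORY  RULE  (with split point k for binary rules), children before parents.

[0,6] S   >
  [0,2] S/N   >
    [0,1] "read" : (S/N)/(N\NP)
    [1,2] "sent" : N\NP
  [2,6] N   <
    [2,3] "plan" : N/S
    [3,6] N\(N/S)   >
      [3,4] "which" : (N\(N/S))/NP
      [4,6] NP   >
        [4,5] "here" : NP/(S/NP)
        [5,6] "song" : S/NP

[0,1] (S/N)/(N\NP)  lex  "read"
[1,2] N\NP  lex  "sent"
[0,2] S/N  >  k=1
[2,3] N/S  lex  "plan"
[3,4] (N\(N/S))/NP  lex  "which"
[4,5] NP/(S/NP)  lex  "here"
[5,6] S/NP  lex  "song"
[4,6] NP  >  k=5
[3,6] N\(N/S)  >  k=4
[2,6] N  <  k=3
[0,6] S  >  k=2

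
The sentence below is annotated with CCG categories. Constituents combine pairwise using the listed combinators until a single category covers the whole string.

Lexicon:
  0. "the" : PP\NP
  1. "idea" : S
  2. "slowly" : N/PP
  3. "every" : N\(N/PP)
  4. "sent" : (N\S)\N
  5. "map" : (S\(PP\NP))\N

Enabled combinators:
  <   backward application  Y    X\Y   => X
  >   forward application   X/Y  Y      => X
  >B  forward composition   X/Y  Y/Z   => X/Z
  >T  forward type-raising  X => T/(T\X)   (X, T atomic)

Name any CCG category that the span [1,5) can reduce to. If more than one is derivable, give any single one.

[0,6] S   <
  [0,1] "the" : PP\NP
  [1,6] S\(PP\NP)   <
    [1,5] N   <
      [1,2] "idea" : S
      [2,5] N\S   <
        [2,4] N   <
          [2,3] "slowly" : N/PP
          [3,4] "every" : N\(N/PP)
        [4,5] "sent" : (N\S)\N
    [5,6] "map" : (S\(PP\NP))\N

N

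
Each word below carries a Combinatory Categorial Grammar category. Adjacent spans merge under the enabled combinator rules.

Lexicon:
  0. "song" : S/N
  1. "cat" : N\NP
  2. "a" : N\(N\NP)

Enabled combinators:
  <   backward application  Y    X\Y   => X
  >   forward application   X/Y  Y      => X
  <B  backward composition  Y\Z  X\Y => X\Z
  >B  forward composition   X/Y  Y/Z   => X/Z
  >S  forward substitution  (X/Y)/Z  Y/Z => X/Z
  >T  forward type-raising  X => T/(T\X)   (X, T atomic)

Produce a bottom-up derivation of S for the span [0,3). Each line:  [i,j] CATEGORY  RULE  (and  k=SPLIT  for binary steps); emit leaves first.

[0,3] S   >
  [0,1] "song" : S/N
  [1,3] N   <
    [1,2] "cat" : N\NP
    [2,3] "a" : N\(N\NP)

[0,1] S/N  lex  "song"
[1,2] N\NP  lex  "cat"
[2,3] N\(N\NP)  lex  "a"
[1,3] N  <  k=2
[0,3] S  >  k=1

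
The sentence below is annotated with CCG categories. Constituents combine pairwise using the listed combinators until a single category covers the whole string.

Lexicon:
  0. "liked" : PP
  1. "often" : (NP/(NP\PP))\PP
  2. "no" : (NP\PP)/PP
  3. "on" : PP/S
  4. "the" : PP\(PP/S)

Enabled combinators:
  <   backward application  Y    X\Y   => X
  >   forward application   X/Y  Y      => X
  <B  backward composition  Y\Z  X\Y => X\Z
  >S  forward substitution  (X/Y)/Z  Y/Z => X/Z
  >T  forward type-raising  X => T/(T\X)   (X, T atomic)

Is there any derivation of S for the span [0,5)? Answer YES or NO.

NO

PP (NP/(NP\PP))\PP (NP\PP)/PP PP/S PP\(PP/S)
CKY chart[0,5] = {N/(N\NP), NP, NP/(NP\NP), PP/(PP\NP), S/(S\NP)}; S ∉ chart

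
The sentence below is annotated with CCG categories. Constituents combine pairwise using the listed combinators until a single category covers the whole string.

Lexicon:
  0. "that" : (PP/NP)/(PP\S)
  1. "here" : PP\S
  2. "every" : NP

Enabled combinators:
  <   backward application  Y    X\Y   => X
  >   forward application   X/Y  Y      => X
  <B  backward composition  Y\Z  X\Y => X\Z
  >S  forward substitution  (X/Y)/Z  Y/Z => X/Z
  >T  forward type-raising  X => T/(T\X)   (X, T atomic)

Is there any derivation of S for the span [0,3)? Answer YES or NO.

(PP/NP)/(PP\S) PP\S NP
CKY chart[0,3] = {N/(N\PP), NP/(NP\PP), PP, PP/(PP\PP), S/(S\PP)}; S ∉ chart

NO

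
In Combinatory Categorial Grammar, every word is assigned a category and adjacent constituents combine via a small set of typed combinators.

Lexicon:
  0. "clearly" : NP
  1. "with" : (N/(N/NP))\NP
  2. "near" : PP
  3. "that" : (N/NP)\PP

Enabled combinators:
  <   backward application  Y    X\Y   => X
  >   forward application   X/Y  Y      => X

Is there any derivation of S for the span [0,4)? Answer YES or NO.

NO

NP (N/(N/NP))\NP PP (N/NP)\PP
CKY chart[0,4] = {N}; S ∉ chart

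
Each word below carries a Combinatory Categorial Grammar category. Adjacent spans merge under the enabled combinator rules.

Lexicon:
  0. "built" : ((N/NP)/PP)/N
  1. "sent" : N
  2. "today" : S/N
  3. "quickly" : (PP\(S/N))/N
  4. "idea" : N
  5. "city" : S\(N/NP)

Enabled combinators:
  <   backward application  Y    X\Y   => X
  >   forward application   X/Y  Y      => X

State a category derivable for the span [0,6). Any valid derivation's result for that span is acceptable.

S

[0,6] S   <
  [0,5] N/NP   >
    [0,2] (N/NP)/PP   >
      [0,1] "built" : ((N/NP)/PP)/N
      [1,2] "sent" : N
    [2,5] PP   <
      [2,3] "today" : S/N
      [3,5] PP\(S/N)   >
        [3,4] "quickly" : (PP\(S/N))/N
        [4,5] "idea" : N
  [5,6] "city" : S\(N/NP)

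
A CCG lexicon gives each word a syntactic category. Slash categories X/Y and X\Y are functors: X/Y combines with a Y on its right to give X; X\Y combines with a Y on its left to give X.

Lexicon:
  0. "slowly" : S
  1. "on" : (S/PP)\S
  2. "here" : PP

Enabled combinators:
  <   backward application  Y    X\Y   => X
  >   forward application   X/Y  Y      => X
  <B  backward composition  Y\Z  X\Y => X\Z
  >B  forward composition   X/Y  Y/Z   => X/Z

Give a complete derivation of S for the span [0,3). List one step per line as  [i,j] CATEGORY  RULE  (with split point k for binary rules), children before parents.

[0,1] S  lex  "slowly"
[1,2] (S/PP)\S  lex  "on"
[0,2] S/PP  <  k=1
[2,3] PP  lex  "here"
[0,3] S  >  k=2

[0,3] S   >
  [0,2] S/PP   <
    [0,1] "slowly" : S
    [1,2] "on" : (S/PP)\S
  [2,3] "here" : PP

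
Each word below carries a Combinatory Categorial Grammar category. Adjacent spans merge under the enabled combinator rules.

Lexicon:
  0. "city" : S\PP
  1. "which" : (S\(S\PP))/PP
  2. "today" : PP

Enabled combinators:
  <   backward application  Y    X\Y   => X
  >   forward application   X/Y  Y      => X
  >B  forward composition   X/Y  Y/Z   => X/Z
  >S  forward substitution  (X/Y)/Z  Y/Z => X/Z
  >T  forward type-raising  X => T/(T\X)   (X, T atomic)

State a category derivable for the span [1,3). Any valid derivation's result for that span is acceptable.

[0,3] S   <
  [0,1] "city" : S\PP
  [1,3] S\(S\PP)   >
    [1,2] "which" : (S\(S\PP))/PP
    [2,3] "today" : PP

S\(S\PP)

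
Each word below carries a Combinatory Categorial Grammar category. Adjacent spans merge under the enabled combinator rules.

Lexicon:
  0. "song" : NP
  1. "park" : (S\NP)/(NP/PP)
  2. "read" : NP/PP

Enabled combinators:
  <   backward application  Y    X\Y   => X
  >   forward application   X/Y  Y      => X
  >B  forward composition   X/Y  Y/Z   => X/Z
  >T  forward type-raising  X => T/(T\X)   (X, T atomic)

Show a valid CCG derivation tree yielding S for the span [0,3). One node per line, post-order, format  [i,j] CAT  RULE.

[0,3] S   >
  [0,1] S/(S\NP)   >T
    [0,1] "song" : NP
  [1,3] S\NP   >
    [1,2] "park" : (S\NP)/(NP/PP)
    [2,3] "read" : NP/PP

[0,1] NP  lex  "song"
[0,1] S/(S\NP)  >T
[1,2] (S\NP)/(NP/PP)  lex  "park"
[2,3] NP/PP  lex  "read"
[1,3] S\NP  >  k=2
[0,3] S  >  k=1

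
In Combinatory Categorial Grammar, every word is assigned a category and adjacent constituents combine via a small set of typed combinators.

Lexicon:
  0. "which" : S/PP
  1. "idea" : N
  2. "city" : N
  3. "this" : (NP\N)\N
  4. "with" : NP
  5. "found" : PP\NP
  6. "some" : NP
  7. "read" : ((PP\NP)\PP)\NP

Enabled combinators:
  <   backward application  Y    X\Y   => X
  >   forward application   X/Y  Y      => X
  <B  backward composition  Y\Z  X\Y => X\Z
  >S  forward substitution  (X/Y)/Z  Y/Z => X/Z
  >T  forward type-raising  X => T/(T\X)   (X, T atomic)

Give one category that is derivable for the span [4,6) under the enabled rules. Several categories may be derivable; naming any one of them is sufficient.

[0,8] S   >
  [0,1] "which" : S/PP
  [1,8] PP   <
    [1,4] NP   <
      [1,2] "idea" : N
      [2,4] NP\N   <
        [2,3] "city" : N
        [3,4] "this" : (NP\N)\N
    [4,8] PP\NP   <
      [4,6] PP   >
        [4,5] PP/(PP\NP)   >T
          [4,5] "with" : NP
        [5,6] "found" : PP\NP
      [6,8] (PP\NP)\PP   <
        [6,7] "some" : NP
        [7,8] "read" : ((PP\NP)\PP)\NP

PP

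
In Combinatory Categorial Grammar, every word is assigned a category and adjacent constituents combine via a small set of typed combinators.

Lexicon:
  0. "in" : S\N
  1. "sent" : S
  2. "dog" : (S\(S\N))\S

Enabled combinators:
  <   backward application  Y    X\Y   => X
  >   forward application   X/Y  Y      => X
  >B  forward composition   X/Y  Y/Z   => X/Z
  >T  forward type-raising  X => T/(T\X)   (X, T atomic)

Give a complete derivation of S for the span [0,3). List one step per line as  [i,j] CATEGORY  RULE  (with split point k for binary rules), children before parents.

[0,1] S\N  lex  "in"
[1,2] S  lex  "sent"
[2,3] (S\(S\N))\S  lex  "dog"
[1,3] S\(S\N)  <  k=2
[0,3] S  <  k=1

[0,3] S   <
  [0,1] "in" : S\N
  [1,3] S\(S\N)   <
    [1,2] "sent" : S
    [2,3] "dog" : (S\(S\N))\S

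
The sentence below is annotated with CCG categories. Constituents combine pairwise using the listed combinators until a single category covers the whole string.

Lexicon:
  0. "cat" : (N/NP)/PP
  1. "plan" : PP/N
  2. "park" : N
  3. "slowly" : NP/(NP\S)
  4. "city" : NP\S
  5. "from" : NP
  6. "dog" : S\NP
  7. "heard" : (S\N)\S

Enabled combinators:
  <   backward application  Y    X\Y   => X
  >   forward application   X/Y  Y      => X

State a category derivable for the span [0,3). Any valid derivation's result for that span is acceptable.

N/NP

[0,8] S   <
  [0,5] N   >
    [0,3] N/NP   >
      [0,1] "cat" : (N/NP)/PP
      [1,3] PP   >
        [1,2] "plan" : PP/N
        [2,3] "park" : N
    [3,5] NP   >
      [3,4] "slowly" : NP/(NP\S)
      [4,5] "city" : NP\S
  [5,8] S\N   <
    [5,7] S   <
      [5,6] "from" : NP
      [6,7] "dog" : S\NP
    [7,8] "heard" : (S\N)\S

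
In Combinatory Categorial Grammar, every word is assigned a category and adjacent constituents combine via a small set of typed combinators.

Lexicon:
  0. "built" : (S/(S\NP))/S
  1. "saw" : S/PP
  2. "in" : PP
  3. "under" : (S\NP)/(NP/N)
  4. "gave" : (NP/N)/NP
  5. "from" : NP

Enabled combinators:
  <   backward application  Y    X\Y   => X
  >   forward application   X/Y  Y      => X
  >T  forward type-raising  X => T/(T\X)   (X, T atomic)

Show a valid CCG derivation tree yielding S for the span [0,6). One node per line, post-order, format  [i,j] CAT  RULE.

[0,6] S   >
  [0,3] S/(S\NP)   >
    [0,1] "built" : (S/(S\NP))/S
    [1,3] S   >
      [1,2] "saw" : S/PP
      [2,3] "in" : PP
  [3,6] S\NP   >
    [3,4] "under" : (S\NP)/(NP/N)
    [4,6] NP/N   >
      [4,5] "gave" : (NP/N)/NP
      [5,6] "from" : NP

[0,1] (S/(S\NP))/S  lex  "built"
[1,2] S/PP  lex  "saw"
[2,3] PP  lex  "in"
[1,3] S  >  k=2
[0,3] S/(S\NP)  >  k=1
[3,4] (S\NP)/(NP/N)  lex  "under"
[4,5] (NP/N)/NP  lex  "gave"
[5,6] NP  lex  "from"
[4,6] NP/N  >  k=5
[3,6] S\NP  >  k=4
[0,6] S  >  k=3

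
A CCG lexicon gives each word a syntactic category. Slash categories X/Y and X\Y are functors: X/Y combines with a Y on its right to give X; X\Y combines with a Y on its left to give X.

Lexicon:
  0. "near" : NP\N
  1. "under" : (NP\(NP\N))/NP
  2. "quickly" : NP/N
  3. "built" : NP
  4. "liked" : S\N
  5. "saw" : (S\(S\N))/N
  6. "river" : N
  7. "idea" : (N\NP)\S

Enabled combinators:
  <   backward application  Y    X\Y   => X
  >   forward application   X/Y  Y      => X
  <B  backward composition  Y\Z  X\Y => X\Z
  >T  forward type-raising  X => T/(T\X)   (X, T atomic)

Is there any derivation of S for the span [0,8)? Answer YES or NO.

NO

NP\N (NP\(NP\N))/NP NP/N NP S\N (S\(S\N))/N N (N\NP)\S
CKY chart[0,8] = {N/(N\NP), NP, NP/(NP\NP), PP/(PP\NP), S/(S\NP)}; S ∉ chart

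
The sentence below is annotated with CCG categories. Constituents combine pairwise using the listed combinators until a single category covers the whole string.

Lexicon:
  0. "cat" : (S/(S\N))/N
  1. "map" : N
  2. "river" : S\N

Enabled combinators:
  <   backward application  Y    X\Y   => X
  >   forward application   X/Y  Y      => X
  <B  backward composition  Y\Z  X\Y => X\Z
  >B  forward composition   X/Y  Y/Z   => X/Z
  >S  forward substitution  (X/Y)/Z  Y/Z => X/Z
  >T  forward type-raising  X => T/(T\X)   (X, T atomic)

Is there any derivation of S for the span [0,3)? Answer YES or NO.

[0,3] S   >
  [0,2] S/(S\N)   >
    [0,1] "cat" : (S/(S\N))/N
    [1,2] "map" : N
  [2,3] "river" : S\N

YES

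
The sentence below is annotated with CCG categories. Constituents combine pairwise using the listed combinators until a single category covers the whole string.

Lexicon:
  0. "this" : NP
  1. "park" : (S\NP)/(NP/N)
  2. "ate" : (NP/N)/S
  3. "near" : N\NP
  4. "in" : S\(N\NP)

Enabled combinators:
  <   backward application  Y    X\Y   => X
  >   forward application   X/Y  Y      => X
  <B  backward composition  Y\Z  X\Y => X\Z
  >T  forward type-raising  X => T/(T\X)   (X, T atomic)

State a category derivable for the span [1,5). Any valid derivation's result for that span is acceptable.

[0,5] S   >
  [0,1] S/(S\NP)   >T
    [0,1] "this" : NP
  [1,5] S\NP   >
    [1,2] "park" : (S\NP)/(NP/N)
    [2,5] NP/N   >
      [2,3] "ate" : (NP/N)/S
      [3,5] S   <
        [3,4] "near" : N\NP
        [4,5] "in" : S\(N\NP)

S\NP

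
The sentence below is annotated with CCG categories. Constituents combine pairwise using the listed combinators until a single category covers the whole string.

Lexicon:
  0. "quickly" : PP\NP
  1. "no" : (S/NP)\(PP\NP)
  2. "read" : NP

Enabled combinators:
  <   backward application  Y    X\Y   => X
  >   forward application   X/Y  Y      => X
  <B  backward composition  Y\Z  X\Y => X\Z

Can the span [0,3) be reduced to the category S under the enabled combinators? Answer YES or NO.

YES

[0,3] S   >
  [0,2] S/NP   <
    [0,1] "quickly" : PP\NP
    [1,2] "no" : (S/NP)\(PP\NP)
  [2,3] "read" : NP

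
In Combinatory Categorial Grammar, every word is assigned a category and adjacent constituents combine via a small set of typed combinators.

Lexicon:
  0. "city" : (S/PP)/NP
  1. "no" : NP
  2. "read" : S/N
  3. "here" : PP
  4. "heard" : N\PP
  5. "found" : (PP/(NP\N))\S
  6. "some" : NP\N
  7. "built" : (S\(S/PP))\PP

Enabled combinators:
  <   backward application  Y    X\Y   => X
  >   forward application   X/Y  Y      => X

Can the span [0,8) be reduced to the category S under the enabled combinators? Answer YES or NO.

[0,8] S   <
  [0,2] S/PP   >
    [0,1] "city" : (S/PP)/NP
    [1,2] "no" : NP
  [2,8] S\(S/PP)   <
    [2,7] PP   >
      [2,6] PP/(NP\N)   <
        [2,5] S   >
          [2,3] "read" : S/N
          [3,5] N   <
            [3,4] "here" : PP
            [4,5] "heard" : N\PP
        [5,6] "found" : (PP/(NP\N))\S
      [6,7] "some" : NP\N
    [7,8] "built" : (S\(S/PP))\PP

YES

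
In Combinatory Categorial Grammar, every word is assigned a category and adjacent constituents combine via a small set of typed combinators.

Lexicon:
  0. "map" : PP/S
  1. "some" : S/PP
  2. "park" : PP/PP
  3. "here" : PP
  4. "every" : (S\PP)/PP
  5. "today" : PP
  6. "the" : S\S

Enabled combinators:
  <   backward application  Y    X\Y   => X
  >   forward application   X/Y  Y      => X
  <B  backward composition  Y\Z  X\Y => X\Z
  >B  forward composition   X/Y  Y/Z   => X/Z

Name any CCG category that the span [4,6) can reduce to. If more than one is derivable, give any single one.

[0,7] S   <
  [0,4] PP   >
    [0,1] "map" : PP/S
    [1,4] S   >
      [1,3] S/PP   >B
        [1,2] "some" : S/PP
        [2,3] "park" : PP/PP
      [3,4] "here" : PP
  [4,7] S\PP   <B
    [4,6] S\PP   >
      [4,5] "every" : (S\PP)/PP
      [5,6] "today" : PP
    [6,7] "the" : S\S

S\PP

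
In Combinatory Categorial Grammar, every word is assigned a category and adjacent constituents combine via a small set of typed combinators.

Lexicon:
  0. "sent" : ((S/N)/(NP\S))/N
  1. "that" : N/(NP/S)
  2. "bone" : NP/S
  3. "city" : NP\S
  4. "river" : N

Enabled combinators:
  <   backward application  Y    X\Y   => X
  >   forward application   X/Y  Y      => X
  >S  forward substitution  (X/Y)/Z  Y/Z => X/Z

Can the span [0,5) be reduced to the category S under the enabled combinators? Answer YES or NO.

YES

[0,5] S   >
  [0,4] S/N   >
    [0,3] (S/N)/(NP\S)   >
      [0,1] "sent" : ((S/N)/(NP\S))/N
      [1,3] N   >
        [1,2] "that" : N/(NP/S)
        [2,3] "bone" : NP/S
    [3,4] "city" : NP\S
  [4,5] "river" : N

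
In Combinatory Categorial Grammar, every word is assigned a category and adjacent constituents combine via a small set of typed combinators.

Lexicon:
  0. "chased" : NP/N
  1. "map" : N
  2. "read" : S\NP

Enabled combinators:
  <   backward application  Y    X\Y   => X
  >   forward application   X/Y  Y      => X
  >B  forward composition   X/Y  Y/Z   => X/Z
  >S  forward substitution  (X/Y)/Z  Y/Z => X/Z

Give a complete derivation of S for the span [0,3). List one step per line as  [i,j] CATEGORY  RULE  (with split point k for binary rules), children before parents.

[0,3] S   <
  [0,2] NP   >
    [0,1] "chased" : NP/N
    [1,2] "map" : N
  [2,3] "read" : S\NP

[0,1] NP/N  lex  "chased"
[1,2] N  lex  "map"
[0,2] NP  >  k=1
[2,3] S\NP  lex  "read"
[0,3] S  <  k=2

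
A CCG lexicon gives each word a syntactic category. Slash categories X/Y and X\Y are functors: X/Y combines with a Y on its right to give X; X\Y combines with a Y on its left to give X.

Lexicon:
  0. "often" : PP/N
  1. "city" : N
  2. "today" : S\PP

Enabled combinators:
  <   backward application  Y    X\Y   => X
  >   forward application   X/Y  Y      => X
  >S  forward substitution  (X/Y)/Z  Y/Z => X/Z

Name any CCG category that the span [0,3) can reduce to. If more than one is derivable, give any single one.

[0,3] S   <
  [0,2] PP   >
    [0,1] "often" : PP/N
    [1,2] "city" : N
  [2,3] "today" : S\PP

S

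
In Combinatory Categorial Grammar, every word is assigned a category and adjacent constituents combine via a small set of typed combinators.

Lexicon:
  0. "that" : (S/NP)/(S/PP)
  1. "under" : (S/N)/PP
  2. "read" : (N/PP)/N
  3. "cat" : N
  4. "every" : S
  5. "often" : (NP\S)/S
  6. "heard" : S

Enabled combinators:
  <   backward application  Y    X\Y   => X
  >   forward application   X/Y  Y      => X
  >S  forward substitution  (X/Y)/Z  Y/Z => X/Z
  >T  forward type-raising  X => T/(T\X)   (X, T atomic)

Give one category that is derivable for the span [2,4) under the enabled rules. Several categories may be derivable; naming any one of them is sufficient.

N/PP

[0,7] S   >
  [0,4] S/NP   >
    [0,1] "that" : (S/NP)/(S/PP)
    [1,4] S/PP   >S
      [1,2] "under" : (S/N)/PP
      [2,4] N/PP   >
        [2,3] "read" : (N/PP)/N
        [3,4] "cat" : N
  [4,7] NP   <
    [4,5] "every" : S
    [5,7] NP\S   >
      [5,6] "often" : (NP\S)/S
      [6,7] "heard" : S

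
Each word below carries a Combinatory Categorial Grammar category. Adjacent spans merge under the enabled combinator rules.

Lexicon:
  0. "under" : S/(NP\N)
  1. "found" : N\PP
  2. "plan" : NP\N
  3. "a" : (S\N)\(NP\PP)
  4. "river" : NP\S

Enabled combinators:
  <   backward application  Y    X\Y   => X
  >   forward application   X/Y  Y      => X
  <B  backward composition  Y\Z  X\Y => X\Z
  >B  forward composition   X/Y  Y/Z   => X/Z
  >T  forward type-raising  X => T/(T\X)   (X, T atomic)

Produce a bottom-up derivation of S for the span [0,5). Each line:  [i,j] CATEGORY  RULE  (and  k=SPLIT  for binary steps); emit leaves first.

[0,1] S/(NP\N)  lex  "under"
[1,2] N\PP  lex  "found"
[2,3] NP\N  lex  "plan"
[1,3] NP\PP  <B  k=2
[3,4] (S\N)\(NP\PP)  lex  "a"
[1,4] S\N  <  k=3
[4,5] NP\S  lex  "river"
[1,5] NP\N  <B  k=4
[0,5] S  >  k=1

[0,5] S   >
  [0,1] "under" : S/(NP\N)
  [1,5] NP\N   <B
    [1,4] S\N   <
      [1,3] NP\PP   <B
        [1,2] "found" : N\PP
        [2,3] "plan" : NP\N
      [3,4] "a" : (S\N)\(NP\PP)
    [4,5] "river" : NP\S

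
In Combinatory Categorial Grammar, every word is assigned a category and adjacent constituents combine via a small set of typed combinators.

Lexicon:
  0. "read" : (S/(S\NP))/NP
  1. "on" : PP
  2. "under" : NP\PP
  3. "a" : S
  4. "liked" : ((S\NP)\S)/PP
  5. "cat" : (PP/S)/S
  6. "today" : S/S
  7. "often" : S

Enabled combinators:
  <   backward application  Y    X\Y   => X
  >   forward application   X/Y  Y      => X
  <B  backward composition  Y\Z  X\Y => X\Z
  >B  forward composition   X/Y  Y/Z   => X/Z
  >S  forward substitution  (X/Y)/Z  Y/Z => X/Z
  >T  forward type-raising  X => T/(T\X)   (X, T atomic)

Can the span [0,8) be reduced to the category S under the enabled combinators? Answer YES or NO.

[0,8] S   >
  [0,3] S/(S\NP)   >
    [0,1] "read" : (S/(S\NP))/NP
    [1,3] NP   <
      [1,2] "on" : PP
      [2,3] "under" : NP\PP
  [3,8] S\NP   <
    [3,4] "a" : S
    [4,8] (S\NP)\S   >
      [4,5] "liked" : ((S\NP)\S)/PP
      [5,8] PP   >
        [5,7] PP/S   >S
          [5,6] "cat" : (PP/S)/S
          [6,7] "today" : S/S
        [7,8] "often" : S

YES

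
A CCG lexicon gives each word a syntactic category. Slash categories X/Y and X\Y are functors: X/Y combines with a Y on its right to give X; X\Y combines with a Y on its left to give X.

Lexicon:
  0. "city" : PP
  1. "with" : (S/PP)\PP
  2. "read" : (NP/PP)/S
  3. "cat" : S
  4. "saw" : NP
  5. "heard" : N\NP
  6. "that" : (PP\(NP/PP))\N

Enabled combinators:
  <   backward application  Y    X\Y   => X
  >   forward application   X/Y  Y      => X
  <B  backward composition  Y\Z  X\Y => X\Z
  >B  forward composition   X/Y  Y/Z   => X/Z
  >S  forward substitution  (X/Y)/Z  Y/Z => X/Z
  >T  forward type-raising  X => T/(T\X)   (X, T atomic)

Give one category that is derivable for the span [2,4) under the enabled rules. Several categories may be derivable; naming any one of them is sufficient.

NP/PP

[0,7] S   >
  [0,2] S/PP   <
    [0,1] "city" : PP
    [1,2] "with" : (S/PP)\PP
  [2,7] PP   <
    [2,4] NP/PP   >
      [2,3] "read" : (NP/PP)/S
      [3,4] "cat" : S
    [4,7] PP\(NP/PP)   <
      [4,6] N   >
        [4,5] N/(N\NP)   >T
          [4,5] "saw" : NP
        [5,6] "heard" : N\NP
      [6,7] "that" : (PP\(NP/PP))\N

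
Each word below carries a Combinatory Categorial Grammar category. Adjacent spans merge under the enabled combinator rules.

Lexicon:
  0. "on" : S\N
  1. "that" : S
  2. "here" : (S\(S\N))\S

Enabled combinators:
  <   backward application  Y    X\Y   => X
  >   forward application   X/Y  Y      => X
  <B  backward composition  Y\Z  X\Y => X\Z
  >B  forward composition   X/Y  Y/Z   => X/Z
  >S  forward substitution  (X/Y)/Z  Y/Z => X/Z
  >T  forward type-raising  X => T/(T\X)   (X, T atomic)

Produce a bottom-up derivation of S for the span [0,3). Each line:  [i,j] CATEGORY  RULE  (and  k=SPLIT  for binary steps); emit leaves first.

[0,1] S\N  lex  "on"
[1,2] S  lex  "that"
[2,3] (S\(S\N))\S  lex  "here"
[1,3] S\(S\N)  <  k=2
[0,3] S  <  k=1

[0,3] S   <
  [0,1] "on" : S\N
  [1,3] S\(S\N)   <
    [1,2] "that" : S
    [2,3] "here" : (S\(S\N))\S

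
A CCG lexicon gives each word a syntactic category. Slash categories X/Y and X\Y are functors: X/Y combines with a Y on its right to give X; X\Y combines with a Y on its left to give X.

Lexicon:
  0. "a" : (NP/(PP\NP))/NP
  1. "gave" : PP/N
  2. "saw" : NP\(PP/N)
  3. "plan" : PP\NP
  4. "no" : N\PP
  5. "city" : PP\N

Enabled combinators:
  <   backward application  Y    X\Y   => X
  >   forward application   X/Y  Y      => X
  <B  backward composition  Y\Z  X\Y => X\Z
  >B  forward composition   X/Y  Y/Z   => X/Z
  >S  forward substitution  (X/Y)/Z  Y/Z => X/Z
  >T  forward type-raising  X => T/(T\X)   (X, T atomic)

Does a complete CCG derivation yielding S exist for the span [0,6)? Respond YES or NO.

NO

(NP/(PP\NP))/NP PP/N NP\(PP/N) PP\NP N\PP PP\N
CKY chart[0,6] = {(NP/(PP\NP))/(NP\PP), N/(N\NP), NP, NP/(NP\NP), PP/(PP\NP), S/(S\NP)}; S ∉ chart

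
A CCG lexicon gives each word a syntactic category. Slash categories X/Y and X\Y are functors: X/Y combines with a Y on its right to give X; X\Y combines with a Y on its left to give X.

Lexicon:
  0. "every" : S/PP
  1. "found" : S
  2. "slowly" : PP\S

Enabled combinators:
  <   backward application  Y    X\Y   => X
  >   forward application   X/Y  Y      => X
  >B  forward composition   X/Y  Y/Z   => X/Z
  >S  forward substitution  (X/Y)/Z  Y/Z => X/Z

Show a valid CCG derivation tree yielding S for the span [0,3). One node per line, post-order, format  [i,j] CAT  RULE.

[0,3] S   >
  [0,1] "every" : S/PP
  [1,3] PP   <
    [1,2] "found" : S
    [2,3] "slowly" : PP\S

[0,1] S/PP  lex  "every"
[1,2] S  lex  "found"
[2,3] PP\S  lex  "slowly"
[1,3] PP  <  k=2
[0,3] S  >  k=1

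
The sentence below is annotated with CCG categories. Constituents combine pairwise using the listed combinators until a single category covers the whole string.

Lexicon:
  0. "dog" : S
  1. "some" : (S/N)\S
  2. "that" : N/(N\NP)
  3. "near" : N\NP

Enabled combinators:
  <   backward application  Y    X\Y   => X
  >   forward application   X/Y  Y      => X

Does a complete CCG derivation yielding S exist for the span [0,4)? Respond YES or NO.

YES

[0,4] S   >
  [0,2] S/N   <
    [0,1] "dog" : S
    [1,2] "some" : (S/N)\S
  [2,4] N   >
    [2,3] "that" : N/(N\NP)
    [3,4] "near" : N\NP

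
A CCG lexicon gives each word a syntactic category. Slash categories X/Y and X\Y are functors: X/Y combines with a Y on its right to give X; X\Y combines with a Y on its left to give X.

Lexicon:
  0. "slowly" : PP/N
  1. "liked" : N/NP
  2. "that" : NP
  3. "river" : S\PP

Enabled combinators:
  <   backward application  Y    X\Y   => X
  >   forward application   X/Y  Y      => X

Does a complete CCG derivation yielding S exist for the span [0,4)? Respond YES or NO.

YES

[0,4] S   <
  [0,3] PP   >
    [0,1] "slowly" : PP/N
    [1,3] N   >
      [1,2] "liked" : N/NP
      [2,3] "that" : NP
  [3,4] "river" : S\PP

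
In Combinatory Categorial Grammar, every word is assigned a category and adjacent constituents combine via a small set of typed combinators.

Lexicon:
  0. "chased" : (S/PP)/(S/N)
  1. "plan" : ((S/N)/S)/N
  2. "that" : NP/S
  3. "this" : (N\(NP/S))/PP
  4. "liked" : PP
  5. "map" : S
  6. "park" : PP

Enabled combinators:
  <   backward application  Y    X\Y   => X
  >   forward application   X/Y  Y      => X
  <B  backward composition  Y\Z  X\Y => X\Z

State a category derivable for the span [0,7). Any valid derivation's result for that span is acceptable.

S

[0,7] S   >
  [0,6] S/PP   >
    [0,1] "chased" : (S/PP)/(S/N)
    [1,6] S/N   >
      [1,5] (S/N)/S   >
        [1,2] "plan" : ((S/N)/S)/N
        [2,5] N   <
          [2,3] "that" : NP/S
          [3,5] N\(NP/S)   >
            [3,4] "this" : (N\(NP/S))/PP
            [4,5] "liked" : PP
      [5,6] "map" : S
  [6,7] "park" : PP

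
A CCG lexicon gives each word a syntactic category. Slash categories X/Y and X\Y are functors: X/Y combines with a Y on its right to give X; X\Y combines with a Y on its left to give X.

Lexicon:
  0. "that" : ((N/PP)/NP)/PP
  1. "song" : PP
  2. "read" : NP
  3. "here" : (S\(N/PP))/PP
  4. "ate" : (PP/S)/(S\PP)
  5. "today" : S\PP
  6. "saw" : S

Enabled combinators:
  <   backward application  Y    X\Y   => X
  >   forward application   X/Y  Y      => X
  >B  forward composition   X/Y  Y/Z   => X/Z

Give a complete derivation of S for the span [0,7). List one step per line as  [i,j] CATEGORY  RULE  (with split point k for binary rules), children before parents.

[0,1] ((N/PP)/NP)/PP  lex  "that"
[1,2] PP  lex  "song"
[0,2] (N/PP)/NP  >  k=1
[2,3] NP  lex  "read"
[0,3] N/PP  >  k=2
[3,4] (S\(N/PP))/PP  lex  "here"
[4,5] (PP/S)/(S\PP)  lex  "ate"
[5,6] S\PP  lex  "today"
[4,6] PP/S  >  k=5
[6,7] S  lex  "saw"
[4,7] PP  >  k=6
[3,7] S\(N/PP)  >  k=4
[0,7] S  <  k=3

[0,7] S   <
  [0,3] N/PP   >
    [0,2] (N/PP)/NP   >
      [0,1] "that" : ((N/PP)/NP)/PP
      [1,2] "song" : PP
    [2,3] "read" : NP
  [3,7] S\(N/PP)   >
    [3,4] "here" : (S\(N/PP))/PP
    [4,7] PP   >
      [4,6] PP/S   >
        [4,5] "ate" : (PP/S)/(S\PP)
        [5,6] "today" : S\PP
      [6,7] "saw" : S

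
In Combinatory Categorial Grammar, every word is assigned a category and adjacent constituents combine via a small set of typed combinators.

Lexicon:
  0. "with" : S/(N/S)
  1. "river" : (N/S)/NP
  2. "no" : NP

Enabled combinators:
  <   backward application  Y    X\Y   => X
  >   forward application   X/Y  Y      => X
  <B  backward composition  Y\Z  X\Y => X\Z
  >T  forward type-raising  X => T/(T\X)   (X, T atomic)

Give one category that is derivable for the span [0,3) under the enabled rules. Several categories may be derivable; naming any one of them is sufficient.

S

[0,3] S   >
  [0,1] "with" : S/(N/S)
  [1,3] N/S   >
    [1,2] "river" : (N/S)/NP
    [2,3] "no" : NP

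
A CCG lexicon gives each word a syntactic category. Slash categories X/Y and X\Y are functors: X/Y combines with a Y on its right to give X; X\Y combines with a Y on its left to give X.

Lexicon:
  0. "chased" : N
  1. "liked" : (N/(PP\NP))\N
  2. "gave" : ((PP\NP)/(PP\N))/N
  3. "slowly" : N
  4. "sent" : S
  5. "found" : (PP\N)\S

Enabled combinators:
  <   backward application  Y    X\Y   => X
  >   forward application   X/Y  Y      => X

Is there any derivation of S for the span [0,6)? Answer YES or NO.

NO

N (N/(PP\NP))\N ((PP\NP)/(PP\N))/N N S (PP\N)\S
CKY chart[0,6] = {N}; S ∉ chart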